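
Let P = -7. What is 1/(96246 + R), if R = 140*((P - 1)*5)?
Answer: 1/90646 ≈ 1.1032e-5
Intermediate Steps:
R = -5600 (R = 140*((-7 - 1)*5) = 140*(-8*5) = 140*(-40) = -5600)
1/(96246 + R) = 1/(96246 - 5600) = 1/90646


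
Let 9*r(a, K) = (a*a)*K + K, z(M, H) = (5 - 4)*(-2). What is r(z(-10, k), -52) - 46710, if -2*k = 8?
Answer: -420650/9 ≈ -46739.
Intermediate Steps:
k = -4 (k = -½*8 = -4)
z(M, H) = -2 (z(M, H) = 1*(-2) = -2)
r(a, K) = K/9 + K*a²/9 (r(a, K) = ((a*a)*K + K)/9 = (a²*K + K)/9 = (K*a² + K)/9 = (K + K*a²)/9 = K/9 + K*a²/9)
r(z(-10, k), -52) - 46710 = (⅑)*(-52)*(1 + (-2)²) - 46710 = (⅑)*(-52)*(1 + 4) - 46710 = (⅑)*(-52)*5 - 46710 = -260/9 - 46710 = -420650/9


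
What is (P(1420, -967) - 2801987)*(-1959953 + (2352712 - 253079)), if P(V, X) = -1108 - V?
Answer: -391734655200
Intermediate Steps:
(P(1420, -967) - 2801987)*(-1959953 + (2352712 - 253079)) = ((-1108 - 1*1420) - 2801987)*(-1959953 + (2352712 - 253079)) = ((-1108 - 1420) - 2801987)*(-1959953 + 2099633) = (-2528 - 2801987)*139680 = -2804515*139680 = -391734655200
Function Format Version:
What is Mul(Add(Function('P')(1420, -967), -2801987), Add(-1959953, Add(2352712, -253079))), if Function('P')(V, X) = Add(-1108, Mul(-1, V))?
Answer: -391734655200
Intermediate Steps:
Mul(Add(Function('P')(1420, -967), -2801987), Add(-1959953, Add(2352712, -253079))) = Mul(Add(Add(-1108, Mul(-1, 1420)), -2801987), Add(-1959953, Add(2352712, -253079))) = Mul(Add(Add(-1108, -1420), -2801987), Add(-1959953, 2099633)) = Mul(Add(-2528, -2801987), 139680) = Mul(-2804515, 139680) = -391734655200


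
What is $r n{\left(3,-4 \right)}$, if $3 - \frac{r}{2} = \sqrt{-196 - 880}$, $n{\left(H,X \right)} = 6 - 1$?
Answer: $30 - 20 i \sqrt{269} \approx 30.0 - 328.02 i$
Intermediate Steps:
$n{\left(H,X \right)} = 5$ ($n{\left(H,X \right)} = 6 - 1 = 5$)
$r = 6 - 4 i \sqrt{269}$ ($r = 6 - 2 \sqrt{-196 - 880} = 6 - 2 \sqrt{-1076} = 6 - 2 \cdot 2 i \sqrt{269} = 6 - 4 i \sqrt{269} \approx 6.0 - 65.605 i$)
$r n{\left(3,-4 \right)} = \left(6 - 4 i \sqrt{269}\right) 5 = 30 - 20 i \sqrt{269}$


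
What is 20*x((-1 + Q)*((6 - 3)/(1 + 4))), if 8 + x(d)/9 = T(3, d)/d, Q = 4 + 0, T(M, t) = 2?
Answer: -1240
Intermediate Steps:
Q = 4
x(d) = -72 + 18/d (x(d) = -72 + 9*(2/d) = -72 + 18/d)
20*x((-1 + Q)*((6 - 3)/(1 + 4))) = 20*(-72 + 18/(((-1 + 4)*((6 - 3)/(1 + 4))))) = 20*(-72 + 18/((3*(3/5)))) = 20*(-72 + 18/((3*(3*(⅕))))) = 20*(-72 + 18/((3*(⅗)))) = 20*(-72 + 18/(9/5)) = 20*(-72 + 18*(5/9)) = 20*(-72 + 10) = 20*(-62) = -1240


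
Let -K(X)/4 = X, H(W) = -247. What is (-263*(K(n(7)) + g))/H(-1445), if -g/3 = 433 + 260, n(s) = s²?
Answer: -46025/19 ≈ -2422.4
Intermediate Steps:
K(X) = -4*X
g = -2079 (g = -3*(433 + 260) = -3*693 = -2079)
(-263*(K(n(7)) + g))/H(-1445) = -263*(-4*7² - 2079)/(-247) = -263*(-4*49 - 2079)*(-1/247) = -263*(-196 - 2079)*(-1/247) = -263*(-2275)*(-1/247) = 598325*(-1/247) = -46025/19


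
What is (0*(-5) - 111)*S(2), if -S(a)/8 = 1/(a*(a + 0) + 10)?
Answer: 444/7 ≈ 63.429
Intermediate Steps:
S(a) = -8/(10 + a²) (S(a) = -8/(a*(a + 0) + 10) = -8/(a*a + 10) = -8/(a² + 10) = -8/(10 + a²))
(0*(-5) - 111)*S(2) = (0*(-5) - 111)*(-8/(10 + 2²)) = (0 - 111)*(-8/(10 + 4)) = -(-888)/14 = -111*(-4/7) = 444/7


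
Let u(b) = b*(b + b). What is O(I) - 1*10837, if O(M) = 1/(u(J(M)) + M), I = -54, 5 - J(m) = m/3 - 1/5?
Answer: -277015369/25562 ≈ -10837.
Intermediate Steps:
J(m) = 26/5 - m/3 (J(m) = 5 - (m/3 - 1/5) = 5 - (m*(⅓) - 1*⅕) = 5 - (m/3 - ⅕) = 5 - (-⅕ + m/3) = 5 + (⅕ - m/3) = 26/5 - m/3)
u(b) = 2*b² (u(b) = b*(2*b) = 2*b²)
O(M) = 1/(M + 2*(26/5 - M/3)²) (O(M) = 1/(2*(26/5 - M/3)² + M) = 1/(M + 2*(26/5 - M/3)²))
O(I) - 1*10837 = 225/(12168 - 1335*(-54) + 50*(-54)²) - 1*10837 = 225/(12168 + 72090 + 50*2916) - 10837 = 225/(12168 + 72090 + 145800) - 10837 = 225/230058 - 10837 = 225*(1/230058) - 10837 = 25/25562 - 10837 = -277015369/25562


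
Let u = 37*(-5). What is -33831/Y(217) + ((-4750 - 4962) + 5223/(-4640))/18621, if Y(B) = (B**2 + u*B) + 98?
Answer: -231458737969/43459924320 ≈ -5.3258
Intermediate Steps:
u = -185
Y(B) = 98 + B**2 - 185*B (Y(B) = (B**2 - 185*B) + 98 = 98 + B**2 - 185*B)
-33831/Y(217) + ((-4750 - 4962) + 5223/(-4640))/18621 = -33831/(98 + 217**2 - 185*217) + ((-4750 - 4962) + 5223/(-4640))/18621 = -33831/(98 + 47089 - 40145) + (-9712 + 5223*(-1/4640))*(1/18621) = -33831/7042 + (-9712 - 5223/4640)*(1/18621) = -33831*1/7042 - 45068903/4640*1/18621 = -4833/1006 - 45068903/86401440 = -231458737969/43459924320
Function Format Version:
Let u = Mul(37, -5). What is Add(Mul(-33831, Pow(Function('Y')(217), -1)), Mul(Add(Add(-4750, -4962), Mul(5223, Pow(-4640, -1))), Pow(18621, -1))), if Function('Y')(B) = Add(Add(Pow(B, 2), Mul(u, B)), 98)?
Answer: Rational(-231458737969, 43459924320) ≈ -5.3258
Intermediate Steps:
u = -185
Function('Y')(B) = Add(98, Pow(B, 2), Mul(-185, B)) (Function('Y')(B) = Add(Add(Pow(B, 2), Mul(-185, B)), 98) = Add(98, Pow(B, 2), Mul(-185, B)))
Add(Mul(-33831, Pow(Function('Y')(217), -1)), Mul(Add(Add(-4750, -4962), Mul(5223, Pow(-4640, -1))), Pow(18621, -1))) = Add(Mul(-33831, Pow(Add(98, Pow(217, 2), Mul(-185, 217)), -1)), Mul(Add(Add(-4750, -4962), Mul(5223, Pow(-4640, -1))), Pow(18621, -1))) = Add(Mul(-33831, Pow(Add(98, 47089, -40145), -1)), Mul(Add(-9712, Mul(5223, Rational(-1, 4640))), Rational(1, 18621))) = Add(Mul(-33831, Pow(7042, -1)), Mul(Add(-9712, Rational(-5223, 4640)), Rational(1, 18621))) = Add(Mul(-33831, Rational(1, 7042)), Mul(Rational(-45068903, 4640), Rational(1, 18621))) = Add(Rational(-4833, 1006), Rational(-45068903, 86401440)) = Rational(-231458737969, 43459924320)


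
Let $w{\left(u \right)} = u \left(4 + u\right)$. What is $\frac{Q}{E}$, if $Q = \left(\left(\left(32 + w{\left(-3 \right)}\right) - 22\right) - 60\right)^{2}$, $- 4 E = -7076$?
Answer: $\frac{2809}{1769} \approx 1.5879$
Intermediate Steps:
$E = 1769$ ($E = \left(- \frac{1}{4}\right) \left(-7076\right) = 1769$)
$Q = 2809$ ($Q = \left(\left(\left(32 - 3 \left(4 - 3\right)\right) - 22\right) - 60\right)^{2} = \left(\left(\left(32 - 3\right) - 22\right) - 60\right)^{2} = \left(\left(29 - 22\right) - 60\right)^{2} = \left(7 - 60\right)^{2} = \left(-53\right)^{2} = 2809$)
$\frac{Q}{E} = \frac{2809}{1769}$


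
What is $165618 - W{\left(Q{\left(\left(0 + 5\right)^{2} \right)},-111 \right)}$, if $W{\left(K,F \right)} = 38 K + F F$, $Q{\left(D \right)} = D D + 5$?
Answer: $129357$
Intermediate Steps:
$Q{\left(D \right)} = 5 + D^{2}$ ($Q{\left(D \right)} = D^{2} + 5 = 5 + D^{2}$)
$W{\left(K,F \right)} = F^{2} + 38 K$ ($W{\left(K,F \right)} = 38 K + F^{2} = F^{2} + 38 K$)
$165618 - W{\left(Q{\left(\left(0 + 5\right)^{2} \right)},-111 \right)} = 165618 - \left(\left(-111\right)^{2} + 38 \left(5 + \left(\left(0 + 5\right)^{2}\right)^{2}\right)\right) = 165618 - \left(12321 + 38 \left(5 + \left(5^{2}\right)^{2}\right)\right) = 165618 - \left(12321 + 38 \left(5 + 25^{2}\right)\right) = 165618 - \left(12321 + 38 \left(5 + 625\right)\right) = 165618 - \left(12321 + 38 \cdot 630\right) = 165618 - \left(12321 + 23940\right) = 165618 - 36261 = 129357$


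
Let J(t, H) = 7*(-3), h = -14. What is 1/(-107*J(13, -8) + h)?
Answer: 1/2233 ≈ 0.00044783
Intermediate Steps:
J(t, H) = -21
1/(-107*J(13, -8) + h) = 1/(-107*(-21) - 14) = 1/(2247 - 14) = 1/2233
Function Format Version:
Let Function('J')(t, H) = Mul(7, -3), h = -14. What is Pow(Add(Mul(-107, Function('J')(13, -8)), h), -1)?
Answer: Rational(1, 2233) ≈ 0.00044783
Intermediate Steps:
Function('J')(t, H) = -21
Pow(Add(Mul(-107, Function('J')(13, -8)), h), -1) = Pow(Add(Mul(-107, -21), -14), -1) = Pow(Add(2247, -14), -1) = Pow(2233, -1) = Rational(1, 2233)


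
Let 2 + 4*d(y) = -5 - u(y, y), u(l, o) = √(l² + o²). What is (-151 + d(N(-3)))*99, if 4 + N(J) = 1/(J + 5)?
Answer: -60489/4 - 693*√2/8 ≈ -15245.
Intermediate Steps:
N(J) = -4 + 1/(5 + J) (N(J) = -4 + 1/(J + 5) = -4 + 1/(5 + J))
d(y) = -7/4 - √2*√(y²)/4 (d(y) = -½ + (-5 - √(y² + y²))/4 = -½ + (-5 - √(2*y²))/4 = -½ + (-5 - √2*√(y²))/4 = -½ + (-5/4 - √2*√(y²)/4) = -7/4 - √2*√(y²)/4)
(-151 + d(N(-3)))*99 = (-151 + (-7/4 - √2*√(((-19 - 4*(-3))/(5 - 3))²)/4))*99 = (-151 + (-7/4 - √2*√(((-19 + 12)/2)²)/4))*99 = (-151 + (-7/4 - √2*√(((½)*(-7))²)/4))*99 = (-151 + (-7/4 - √2*√((-7/2)²)/4))*99 = (-151 + (-7/4 - √2*√(49/4)/4))*99 = (-151 + (-7/4 - ¼*√2*7/2))*99 = (-151 + (-7/4 - 7*√2/8))*99 = (-611/4 - 7*√2/8)*99 = -60489/4 - 693*√2/8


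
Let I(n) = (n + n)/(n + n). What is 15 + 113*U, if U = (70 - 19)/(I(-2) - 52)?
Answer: -98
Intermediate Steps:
I(n) = 1 (I(n) = (2*n)/((2*n)) = (2*n)*(1/(2*n)) = 1)
U = -1 (U = (70 - 19)/(1 - 52) = 51/(-51) = 51*(-1/51) = -1)
15 + 113*U = 15 + 113*(-1) = 15 - 113 = -98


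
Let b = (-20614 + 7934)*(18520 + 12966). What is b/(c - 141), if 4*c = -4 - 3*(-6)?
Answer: 159696992/55 ≈ 2.9036e+6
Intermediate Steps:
c = 7/2 (c = (-4 - 3*(-6))/4 = (-4 + 18)/4 = (1/4)*14 = 7/2 ≈ 3.5000)
b = -399242480 (b = -12680*31486 = -399242480)
b/(c - 141) = -399242480/(7/2 - 141) = -399242480/(-275/2) = -2/275*(-399242480) = 159696992/55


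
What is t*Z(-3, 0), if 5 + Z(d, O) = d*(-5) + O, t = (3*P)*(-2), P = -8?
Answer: 480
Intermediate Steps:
t = 48 (t = (3*(-8))*(-2) = -24*(-2) = 48)
Z(d, O) = -5 + O - 5*d (Z(d, O) = -5 + (d*(-5) + O) = -5 + (-5*d + O) = -5 + (O - 5*d) = -5 + O - 5*d)
t*Z(-3, 0) = 48*(-5 + 0 - 5*(-3)) = 48*(-5 + 0 + 15) = 48*10 = 480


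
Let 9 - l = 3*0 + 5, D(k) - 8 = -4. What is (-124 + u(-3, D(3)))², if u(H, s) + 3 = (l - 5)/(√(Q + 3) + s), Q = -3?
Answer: 259081/16 ≈ 16193.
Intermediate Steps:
D(k) = 4 (D(k) = 8 - 4 = 4)
l = 4 (l = 9 - (3*0 + 5) = 9 - (0 + 5) = 9 - 1*5 = 9 - 5 = 4)
u(H, s) = -3 - 1/s (u(H, s) = -3 + (4 - 5)/(√(-3 + 3) + s) = -3 - 1/(√0 + s) = -3 - 1/(0 + s) = -3 - 1/s)
(-124 + u(-3, D(3)))² = (-124 + (-3 - 1/4))² = (-124 + (-3 - 1*¼))² = (-124 + (-3 - ¼))² = (-124 - 13/4)² = (-509/4)² = 259081/16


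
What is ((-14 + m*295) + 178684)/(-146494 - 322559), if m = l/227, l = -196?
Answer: -4500030/11830559 ≈ -0.38037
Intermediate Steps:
m = -196/227 ≈ -0.86344
((-14 + m*295) + 178684)/(-146494 - 322559) = ((-14 - 196/227*295) + 178684)/(-146494 - 322559) = ((-14 - 57820/227) + 178684)/(-469053) = (-60998/227 + 178684)*(-1/469053) = (40500270/227)*(-1/469053) = -4500030/11830559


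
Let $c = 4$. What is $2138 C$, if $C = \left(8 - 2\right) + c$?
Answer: $21380$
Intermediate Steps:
$C = 10$ ($C = \left(8 - 2\right) + 4 = 6 + 4 = 10$)
$2138 C = 2138 \cdot 10 = 21380$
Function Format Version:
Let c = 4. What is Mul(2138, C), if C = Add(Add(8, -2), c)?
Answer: 21380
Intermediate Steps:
C = 10 (C = Add(Add(8, -2), 4) = Add(6, 4) = 10)
Mul(2138, C) = Mul(2138, 10) = 21380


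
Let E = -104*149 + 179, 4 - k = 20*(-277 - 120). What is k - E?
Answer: 23261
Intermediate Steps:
k = 7944 (k = 4 - 20*(-277 - 120) = 4 - 20*(-397) = 4 - 1*(-7940) = 4 + 7940 = 7944)
E = -15317 (E = -15496 + 179 = -15317)
k - E = 7944 - 1*(-15317) = 7944 + 15317 = 23261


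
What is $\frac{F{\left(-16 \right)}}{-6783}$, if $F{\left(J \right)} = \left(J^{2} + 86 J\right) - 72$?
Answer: $\frac{1192}{6783} \approx 0.17573$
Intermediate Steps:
$F{\left(J \right)} = -72 + J^{2} + 86 J$
$\frac{F{\left(-16 \right)}}{-6783} = \frac{-72 + \left(-16\right)^{2} + 86 \left(-16\right)}{-6783} = \left(-72 + 256 - 1376\right) \left(- \frac{1}{6783}\right) = \left(-1192\right) \left(- \frac{1}{6783}\right) = \frac{1192}{6783}$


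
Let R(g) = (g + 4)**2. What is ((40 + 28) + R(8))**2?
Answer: 44944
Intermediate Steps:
R(g) = (4 + g)**2
((40 + 28) + R(8))**2 = ((40 + 28) + (4 + 8)**2)**2 = (68 + 12**2)**2 = (68 + 144)**2 = 212**2 = 44944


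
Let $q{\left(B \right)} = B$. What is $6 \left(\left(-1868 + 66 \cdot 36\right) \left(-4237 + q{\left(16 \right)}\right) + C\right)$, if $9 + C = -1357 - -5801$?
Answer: $-12838998$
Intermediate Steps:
$C = 4435$ ($C = -9 - -4444 = -9 + \left(-1357 + 5801\right) = -9 + 4444 = 4435$)
$6 \left(\left(-1868 + 66 \cdot 36\right) \left(-4237 + q{\left(16 \right)}\right) + C\right) = 6 \left(\left(-1868 + 66 \cdot 36\right) \left(-4237 + 16\right) + 4435\right) = 6 \left(\left(-1868 + 2376\right) \left(-4221\right) + 4435\right) = 6 \left(508 \left(-4221\right) + 4435\right) = 6 \left(-2144268 + 4435\right) = 6 \left(-2139833\right) = -12838998$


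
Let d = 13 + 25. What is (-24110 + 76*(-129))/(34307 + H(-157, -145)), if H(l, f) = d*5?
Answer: -33914/34497 ≈ -0.98310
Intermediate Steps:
d = 38
H(l, f) = 190 (H(l, f) = 38*5 = 190)
(-24110 + 76*(-129))/(34307 + H(-157, -145)) = (-24110 + 76*(-129))/(34307 + 190) = (-24110 - 9804)/34497 = -33914*1/34497 = -33914/34497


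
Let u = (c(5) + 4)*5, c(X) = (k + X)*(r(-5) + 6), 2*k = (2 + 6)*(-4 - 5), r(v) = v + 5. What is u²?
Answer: 828100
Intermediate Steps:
r(v) = 5 + v
k = -36 (k = ((2 + 6)*(-4 - 5))/2 = (8*(-9))/2 = (½)*(-72) = -36)
c(X) = -216 + 6*X (c(X) = (-36 + X)*((5 - 5) + 6) = (-36 + X)*(0 + 6) = (-36 + X)*6 = -216 + 6*X)
u = -910 (u = ((-216 + 6*5) + 4)*5 = ((-216 + 30) + 4)*5 = (-186 + 4)*5 = -182*5 = -910)
u² = (-910)² = 828100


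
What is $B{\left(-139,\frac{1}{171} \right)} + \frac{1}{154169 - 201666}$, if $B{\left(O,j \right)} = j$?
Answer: $\frac{47326}{8121987} \approx 0.0058269$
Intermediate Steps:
$B{\left(-139,\frac{1}{171} \right)} + \frac{1}{154169 - 201666} = \frac{1}{171} + \frac{1}{154169 - 201666} = \frac{1}{171} + \frac{1}{-47497} = \frac{1}{171} - \frac{1}{47497} = \frac{47326}{8121987}$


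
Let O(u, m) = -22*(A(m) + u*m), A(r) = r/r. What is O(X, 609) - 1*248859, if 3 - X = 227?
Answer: 2752271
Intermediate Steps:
X = -224 (X = 3 - 1*227 = 3 - 227 = -224)
A(r) = 1
O(u, m) = -22 - 22*m*u (O(u, m) = -22*(1 + u*m) = -22*(1 + m*u) = -22 - 22*m*u)
O(X, 609) - 1*248859 = (-22 - 22*609*(-224)) - 1*248859 = (-22 + 3001152) - 248859 = 3001130 - 248859 = 2752271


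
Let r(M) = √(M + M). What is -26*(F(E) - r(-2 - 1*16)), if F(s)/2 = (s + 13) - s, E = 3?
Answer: -676 + 156*I ≈ -676.0 + 156.0*I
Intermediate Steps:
F(s) = 26 (F(s) = 2*((s + 13) - s) = 2*((13 + s) - s) = 2*13 = 26)
r(M) = √2*√M (r(M) = √(2*M) = √2*√M)
-26*(F(E) - r(-2 - 1*16)) = -26*(26 - √2*√(-2 - 1*16)) = -26*(26 - √2*√(-2 - 16)) = -26*(26 - √2*√(-18)) = -26*(26 - √2*3*I*√2) = -26*(26 - 6*I) = -676 + 156*I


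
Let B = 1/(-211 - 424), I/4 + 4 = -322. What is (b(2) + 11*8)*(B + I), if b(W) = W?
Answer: -14904738/127 ≈ -1.1736e+5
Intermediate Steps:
I = -1304 (I = -16 + 4*(-322) = -16 - 1288 = -1304)
B = -1/635 (B = 1/(-635) = -1/635 ≈ -0.0015748)
(b(2) + 11*8)*(B + I) = (2 + 11*8)*(-1/635 - 1304) = (2 + 88)*(-828041/635) = 90*(-828041/635) = -14904738/127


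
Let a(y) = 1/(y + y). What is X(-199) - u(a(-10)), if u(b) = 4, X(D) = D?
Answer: -203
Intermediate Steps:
a(y) = 1/(2*y)
X(-199) - u(a(-10)) = -199 - 1*4 = -199 - 4 = -203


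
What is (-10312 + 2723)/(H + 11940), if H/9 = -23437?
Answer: 7589/198993 ≈ 0.038137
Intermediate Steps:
H = -210933 (H = 9*(-23437) = -210933)
(-10312 + 2723)/(H + 11940) = (-10312 + 2723)/(-210933 + 11940) = -7589/(-198993) = -7589*(-1/198993) = 7589/198993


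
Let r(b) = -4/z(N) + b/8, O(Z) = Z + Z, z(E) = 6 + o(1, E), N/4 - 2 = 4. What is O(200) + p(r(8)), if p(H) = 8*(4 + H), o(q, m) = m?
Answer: 6584/15 ≈ 438.93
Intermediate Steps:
N = 24 (N = 8 + 4*4 = 8 + 16 = 24)
z(E) = 6 + E
O(Z) = 2*Z
r(b) = -2/15 + b/8 (r(b) = -4/(6 + 24) + b/8 = -4/30 + b*(⅛) = -4*1/30 + b/8 = -2/15 + b/8)
p(H) = 32 + 8*H
O(200) + p(r(8)) = 2*200 + (32 + 8*(-2/15 + (⅛)*8)) = 400 + (32 + 8*(-2/15 + 1)) = 400 + (32 + 8*(13/15)) = 400 + (32 + 104/15) = 400 + 584/15 = 6584/15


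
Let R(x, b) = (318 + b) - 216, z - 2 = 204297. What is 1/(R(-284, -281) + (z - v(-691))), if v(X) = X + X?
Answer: 1/205502 ≈ 4.8661e-6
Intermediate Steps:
z = 204299 (z = 2 + 204297 = 204299)
v(X) = 2*X
R(x, b) = 102 + b
1/(R(-284, -281) + (z - v(-691))) = 1/((102 - 281) + (204299 - 2*(-691))) = 1/(-179 + (204299 - 1*(-1382))) = 1/(-179 + (204299 + 1382)) = 1/(-179 + 205681) = 1/205502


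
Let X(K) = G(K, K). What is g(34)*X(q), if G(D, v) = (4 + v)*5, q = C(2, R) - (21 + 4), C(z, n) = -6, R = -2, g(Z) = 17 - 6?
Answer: -1485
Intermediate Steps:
g(Z) = 11
q = -31 (q = -6 - (21 + 4) = -6 - 1*25 = -6 - 25 = -31)
G(D, v) = 20 + 5*v
X(K) = 20 + 5*K
g(34)*X(q) = 11*(20 + 5*(-31)) = 11*(20 - 155) = 11*(-135) = -1485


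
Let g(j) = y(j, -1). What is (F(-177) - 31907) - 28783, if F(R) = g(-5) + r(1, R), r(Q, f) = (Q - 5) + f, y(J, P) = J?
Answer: -60876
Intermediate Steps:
r(Q, f) = -5 + Q + f (r(Q, f) = (-5 + Q) + f = -5 + Q + f)
g(j) = j
F(R) = -9 + R (F(R) = -5 + (-5 + 1 + R) = -5 + (-4 + R) = -9 + R)
(F(-177) - 31907) - 28783 = ((-9 - 177) - 31907) - 28783 = (-186 - 31907) - 28783 = -32093 - 28783 = -60876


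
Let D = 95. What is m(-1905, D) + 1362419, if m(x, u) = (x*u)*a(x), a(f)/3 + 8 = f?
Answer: 1039977944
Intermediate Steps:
a(f) = -24 + 3*f
m(x, u) = u*x*(-24 + 3*x) (m(x, u) = (x*u)*(-24 + 3*x) = (u*x)*(-24 + 3*x) = u*x*(-24 + 3*x))
m(-1905, D) + 1362419 = 3*95*(-1905)*(-8 - 1905) + 1362419 = 3*95*(-1905)*(-1913) + 1362419 = 1038615525 + 1362419 = 1039977944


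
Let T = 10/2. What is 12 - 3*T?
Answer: -3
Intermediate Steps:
T = 5 (T = 10*(½) = 5)
12 - 3*T = 12 - 3*5 = 12 - 15 = -3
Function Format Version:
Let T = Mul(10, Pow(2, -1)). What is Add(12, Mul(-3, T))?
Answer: -3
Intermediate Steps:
T = 5 (T = Mul(10, Rational(1, 2)) = 5)
Add(12, Mul(-3, T)) = Add(12, Mul(-3, 5)) = Add(12, -15) = -3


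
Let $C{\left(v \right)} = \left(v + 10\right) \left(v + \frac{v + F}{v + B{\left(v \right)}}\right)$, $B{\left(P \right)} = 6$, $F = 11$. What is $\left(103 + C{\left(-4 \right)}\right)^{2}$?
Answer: $10000$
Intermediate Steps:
$C{\left(v \right)} = \left(10 + v\right) \left(v + \frac{11 + v}{6 + v}\right)$ ($C{\left(v \right)} = \left(v + 10\right) \left(v + \frac{v + 11}{v + 6}\right) = \left(10 + v\right) \left(v + \frac{11 + v}{6 + v}\right)$)
$\left(103 + C{\left(-4 \right)}\right)^{2} = \left(103 + \frac{110 + \left(-4\right)^{3} + 17 \left(-4\right)^{2} + 81 \left(-4\right)}{6 - 4}\right)^{2} = \left(103 + \frac{110 - 64 + 17 \cdot 16 - 324}{2}\right)^{2} = \left(103 + \frac{110 - 64 + 272 - 324}{2}\right)^{2} = \left(103 + \frac{1}{2} \left(-6\right)\right)^{2} = \left(103 - 3\right)^{2} = 100^{2} = 10000$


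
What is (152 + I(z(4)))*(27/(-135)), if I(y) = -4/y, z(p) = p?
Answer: -151/5 ≈ -30.200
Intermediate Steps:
(152 + I(z(4)))*(27/(-135)) = (152 - 4/4)*(27/(-135)) = (152 - 4*¼)*(27*(-1/135)) = (152 - 1)*(-⅕) = 151*(-⅕) = -151/5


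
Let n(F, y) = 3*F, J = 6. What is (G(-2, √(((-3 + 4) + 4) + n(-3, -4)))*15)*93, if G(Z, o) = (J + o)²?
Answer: 44640 + 33480*I ≈ 44640.0 + 33480.0*I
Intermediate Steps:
G(Z, o) = (6 + o)²
(G(-2, √(((-3 + 4) + 4) + n(-3, -4)))*15)*93 = ((6 + √(((-3 + 4) + 4) + 3*(-3)))²*15)*93 = ((6 + √((1 + 4) - 9))²*15)*93 = ((6 + √(5 - 9))²*15)*93 = ((6 + √(-4))²*15)*93 = ((6 + 2*I)²*15)*93 = (15*(6 + 2*I)²)*93 = 1395*(6 + 2*I)²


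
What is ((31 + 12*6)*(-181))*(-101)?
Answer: 1882943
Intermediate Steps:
((31 + 12*6)*(-181))*(-101) = ((31 + 72)*(-181))*(-101) = (103*(-181))*(-101) = -18643*(-101) = 1882943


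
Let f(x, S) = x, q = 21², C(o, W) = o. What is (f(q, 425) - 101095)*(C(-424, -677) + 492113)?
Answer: -49490464606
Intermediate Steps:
q = 441
(f(q, 425) - 101095)*(C(-424, -677) + 492113) = (441 - 101095)*(-424 + 492113) = -100654*491689 = -49490464606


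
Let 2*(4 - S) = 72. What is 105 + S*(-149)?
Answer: 4873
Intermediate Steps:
S = -32 (S = 4 - ½*72 = 4 - 36 = -32)
105 + S*(-149) = 105 - 32*(-149) = 105 + 4768 = 4873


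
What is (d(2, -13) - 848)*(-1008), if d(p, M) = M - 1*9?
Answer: 876960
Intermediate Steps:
d(p, M) = -9 + M (d(p, M) = M - 9 = -9 + M)
(d(2, -13) - 848)*(-1008) = ((-9 - 13) - 848)*(-1008) = (-22 - 848)*(-1008) = -870*(-1008) = 876960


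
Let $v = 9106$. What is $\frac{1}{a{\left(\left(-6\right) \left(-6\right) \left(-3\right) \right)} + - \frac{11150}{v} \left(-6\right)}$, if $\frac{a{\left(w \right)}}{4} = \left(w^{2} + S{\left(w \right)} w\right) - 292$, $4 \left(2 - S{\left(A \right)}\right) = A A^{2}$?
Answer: $- \frac{4553}{619227416966} \approx -7.3527 \cdot 10^{-9}$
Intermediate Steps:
$S{\left(A \right)} = 2 - \frac{A^{3}}{4}$ ($S{\left(A \right)} = 2 - \frac{A A^{2}}{4} = 2 - \frac{A^{3}}{4}$)
$a{\left(w \right)} = -1168 + 4 w^{2} + 4 w \left(2 - \frac{w^{3}}{4}\right)$ ($a{\left(w \right)} = 4 \left(\left(w^{2} + \left(2 - \frac{w^{3}}{4}\right) w\right) - 292\right) = 4 \left(\left(w^{2} + w \left(2 - \frac{w^{3}}{4}\right)\right) - 292\right) = 4 \left(-292 + w^{2} + w \left(2 - \frac{w^{3}}{4}\right)\right) = -1168 + 4 w^{2} + 4 w \left(2 - \frac{w^{3}}{4}\right)$)
$\frac{1}{a{\left(\left(-6\right) \left(-6\right) \left(-3\right) \right)} + - \frac{11150}{v} \left(-6\right)} = \frac{1}{\left(-1168 + 4 \left(\left(-6\right) \left(-6\right) \left(-3\right)\right)^{2} - \left(-6\right) \left(-6\right) \left(-3\right) \left(-8 + \left(\left(-6\right) \left(-6\right) \left(-3\right)\right)^{3}\right)\right) + - \frac{11150}{9106} \left(-6\right)} = \frac{1}{\left(-1168 + 4 \left(36 \left(-3\right)\right)^{2} - 36 \left(-3\right) \left(-8 + \left(36 \left(-3\right)\right)^{3}\right)\right) + \left(-11150\right) \frac{1}{9106} \left(-6\right)} = \frac{1}{\left(-1168 + 4 \left(-108\right)^{2} - - 108 \left(-8 + \left(-108\right)^{3}\right)\right) - - \frac{33450}{4553}} = \frac{1}{\left(-1168 + 4 \cdot 11664 - - 108 \left(-8 - 1259712\right)\right) + \frac{33450}{4553}} = \frac{1}{\left(-1168 + 46656 - \left(-108\right) \left(-1259720\right)\right) + \frac{33450}{4553}} = \frac{1}{\left(-1168 + 46656 - 136049760\right) + \frac{33450}{4553}} = \frac{1}{-136004272 + \frac{33450}{4553}} = \frac{1}{- \frac{619227416966}{4553}} = - \frac{4553}{619227416966}$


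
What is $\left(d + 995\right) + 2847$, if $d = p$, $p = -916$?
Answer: $2926$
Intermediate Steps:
$d = -916$
$\left(d + 995\right) + 2847 = \left(-916 + 995\right) + 2847 = 79 + 2847 = 2926$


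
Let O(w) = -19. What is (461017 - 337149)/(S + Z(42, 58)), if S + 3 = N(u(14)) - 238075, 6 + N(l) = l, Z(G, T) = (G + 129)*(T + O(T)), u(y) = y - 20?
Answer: -123868/231421 ≈ -0.53525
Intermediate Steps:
u(y) = -20 + y
Z(G, T) = (-19 + T)*(129 + G) (Z(G, T) = (G + 129)*(T - 19) = (129 + G)*(-19 + T) = (-19 + T)*(129 + G))
N(l) = -6 + l
S = -238090 (S = -3 + ((-6 + (-20 + 14)) - 238075) = -3 + ((-6 - 6) - 238075) = -3 + (-12 - 238075) = -3 - 238087 = -238090)
(461017 - 337149)/(S + Z(42, 58)) = (461017 - 337149)/(-238090 + (-2451 - 19*42 + 129*58 + 42*58)) = 123868/(-238090 + (-2451 - 798 + 7482 + 2436)) = 123868/(-238090 + 6669) = 123868/(-231421) = 123868*(-1/231421) = -123868/231421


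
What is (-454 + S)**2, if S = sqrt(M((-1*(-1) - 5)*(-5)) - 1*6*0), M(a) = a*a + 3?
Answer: (454 - sqrt(403))**2 ≈ 1.8829e+5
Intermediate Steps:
M(a) = 3 + a**2 (M(a) = a**2 + 3 = 3 + a**2)
S = sqrt(403) (S = sqrt((3 + ((-1*(-1) - 5)*(-5))**2) - 1*6*0) = sqrt((3 + ((1 - 5)*(-5))**2) - 6*0) = sqrt((3 + (-4*(-5))**2) + 0) = sqrt((3 + 20**2) + 0) = sqrt((3 + 400) + 0) = sqrt(403 + 0) = sqrt(403) ≈ 20.075)
(-454 + S)**2 = (-454 + sqrt(403))**2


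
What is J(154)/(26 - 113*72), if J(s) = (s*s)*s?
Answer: -1826132/4055 ≈ -450.34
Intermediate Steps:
J(s) = s³ (J(s) = s²*s = s³)
J(154)/(26 - 113*72) = 154³/(26 - 113*72) = 3652264/(26 - 8136) = 3652264/(-8110) = 3652264*(-1/8110) = -1826132/4055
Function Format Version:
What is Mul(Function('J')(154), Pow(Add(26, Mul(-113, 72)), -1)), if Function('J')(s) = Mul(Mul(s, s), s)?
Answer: Rational(-1826132, 4055) ≈ -450.34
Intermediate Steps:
Function('J')(s) = Pow(s, 3) (Function('J')(s) = Mul(Pow(s, 2), s) = Pow(s, 3))
Mul(Function('J')(154), Pow(Add(26, Mul(-113, 72)), -1)) = Mul(Pow(154, 3), Pow(Add(26, Mul(-113, 72)), -1)) = Mul(3652264, Pow(Add(26, -8136), -1)) = Mul(3652264, Pow(-8110, -1)) = Mul(3652264, Rational(-1, 8110)) = Rational(-1826132, 4055)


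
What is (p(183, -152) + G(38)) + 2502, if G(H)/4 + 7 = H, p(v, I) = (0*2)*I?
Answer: 2626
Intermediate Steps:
p(v, I) = 0 (p(v, I) = 0*I = 0)
G(H) = -28 + 4*H
(p(183, -152) + G(38)) + 2502 = (0 + (-28 + 4*38)) + 2502 = (0 + (-28 + 152)) + 2502 = (0 + 124) + 2502 = 124 + 2502 = 2626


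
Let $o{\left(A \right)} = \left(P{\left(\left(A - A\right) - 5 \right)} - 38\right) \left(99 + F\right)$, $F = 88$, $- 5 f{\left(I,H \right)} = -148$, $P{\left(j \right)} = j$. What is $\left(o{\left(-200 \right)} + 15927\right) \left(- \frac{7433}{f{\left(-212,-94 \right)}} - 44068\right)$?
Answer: $- \frac{25863039947}{74} \approx -3.495 \cdot 10^{8}$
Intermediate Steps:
$f{\left(I,H \right)} = \frac{148}{5}$ ($f{\left(I,H \right)} = \left(- \frac{1}{5}\right) \left(-148\right) = \frac{148}{5}$)
$o{\left(A \right)} = -8041$ ($o{\left(A \right)} = \left(\left(\left(A - A\right) - 5\right) - 38\right) \left(99 + 88\right) = \left(\left(0 - 5\right) - 38\right) 187 = \left(-5 - 38\right) 187 = \left(-43\right) 187 = -8041$)
$\left(o{\left(-200 \right)} + 15927\right) \left(- \frac{7433}{f{\left(-212,-94 \right)}} - 44068\right) = \left(-8041 + 15927\right) \left(- \frac{7433}{\frac{148}{5}} - 44068\right) = 7886 \left(\left(-7433\right) \frac{5}{148} - 44068\right) = 7886 \left(- \frac{37165}{148} - 44068\right) = 7886 \left(- \frac{6559229}{148}\right) = - \frac{25863039947}{74}$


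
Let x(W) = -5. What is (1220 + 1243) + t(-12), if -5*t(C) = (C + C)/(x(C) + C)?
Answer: 209331/85 ≈ 2462.7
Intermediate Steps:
t(C) = -2*C/(5*(-5 + C)) (t(C) = -(C + C)/(5*(-5 + C)) = -2*C/(5*(-5 + C)))
(1220 + 1243) + t(-12) = (1220 + 1243) - 2*(-12)/(-25 + 5*(-12)) = 2463 - 2*(-12)/(-25 - 60) = 2463 - 2*(-12)/(-85) = 2463 - 2*(-12)*(-1/85) = 2463 - 24/85 = 209331/85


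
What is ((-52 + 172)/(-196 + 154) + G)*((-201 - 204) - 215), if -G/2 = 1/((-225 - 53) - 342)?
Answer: 12386/7 ≈ 1769.4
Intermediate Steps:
G = 1/310 (G = -2/((-225 - 53) - 342) = -2/(-278 - 342) = -2/(-620) = -2*(-1/620) = 1/310 ≈ 0.0032258)
((-52 + 172)/(-196 + 154) + G)*((-201 - 204) - 215) = ((-52 + 172)/(-196 + 154) + 1/310)*((-201 - 204) - 215) = (120/(-42) + 1/310)*(-405 - 215) = (120*(-1/42) + 1/310)*(-620) = (-20/7 + 1/310)*(-620) = -6193/2170*(-620) = 12386/7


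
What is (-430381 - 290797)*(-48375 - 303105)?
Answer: 253479643440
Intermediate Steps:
(-430381 - 290797)*(-48375 - 303105) = -721178*(-351480) = 253479643440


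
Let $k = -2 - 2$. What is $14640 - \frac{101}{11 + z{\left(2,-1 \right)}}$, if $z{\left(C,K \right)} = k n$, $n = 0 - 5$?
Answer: $\frac{453739}{31} \approx 14637.0$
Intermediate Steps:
$n = -5$ ($n = 0 - 5 = -5$)
$k = -4$
$z{\left(C,K \right)} = 20$ ($z{\left(C,K \right)} = \left(-4\right) \left(-5\right) = 20$)
$14640 - \frac{101}{11 + z{\left(2,-1 \right)}} = 14640 + \left(0 \left(6 + 6\right) - \frac{101}{11 + 20}\right) = 14640 + \left(0 \cdot 12 - \frac{101}{31}\right) = 14640 + \left(0 - \frac{101}{31}\right) = 14640 - \frac{101}{31} = \frac{453739}{31}$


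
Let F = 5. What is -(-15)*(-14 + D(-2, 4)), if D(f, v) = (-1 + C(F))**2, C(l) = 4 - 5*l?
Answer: 7050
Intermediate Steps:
D(f, v) = 484 (D(f, v) = (-1 + (4 - 5*5))**2 = (-1 + (4 - 25))**2 = (-1 - 21)**2 = (-22)**2 = 484)
-(-15)*(-14 + D(-2, 4)) = -(-15)*(-14 + 484) = -(-15)*470 = -1*(-7050) = 7050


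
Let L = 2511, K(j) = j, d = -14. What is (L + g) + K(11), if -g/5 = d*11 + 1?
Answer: 3287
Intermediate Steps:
g = 765 (g = -5*(-14*11 + 1) = -5*(-154 + 1) = -5*(-153) = 765)
(L + g) + K(11) = (2511 + 765) + 11 = 3276 + 11 = 3287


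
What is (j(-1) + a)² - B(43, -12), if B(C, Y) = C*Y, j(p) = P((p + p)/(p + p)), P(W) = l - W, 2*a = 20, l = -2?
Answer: 565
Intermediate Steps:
a = 10 (a = (½)*20 = 10)
P(W) = -2 - W
j(p) = -3 (j(p) = -2 - (p + p)/(p + p) = -2 - 2*p/(2*p) = -2 - 2*p*1/(2*p) = -2 - 1*1 = -2 - 1 = -3)
(j(-1) + a)² - B(43, -12) = (-3 + 10)² - 43*(-12) = 7² - 1*(-516) = 49 + 516 = 565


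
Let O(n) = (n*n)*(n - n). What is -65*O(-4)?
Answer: 0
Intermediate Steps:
O(n) = 0 (O(n) = n²*0 = 0)
-65*O(-4) = -65*0 = 0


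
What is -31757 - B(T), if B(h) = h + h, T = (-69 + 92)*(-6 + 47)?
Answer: -33643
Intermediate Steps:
T = 943 (T = 23*41 = 943)
B(h) = 2*h
-31757 - B(T) = -31757 - 2*943 = -31757 - 1*1886 = -31757 - 1886 = -33643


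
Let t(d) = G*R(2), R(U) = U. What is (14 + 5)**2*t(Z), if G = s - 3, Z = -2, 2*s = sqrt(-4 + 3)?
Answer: -2166 + 361*I ≈ -2166.0 + 361.0*I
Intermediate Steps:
s = I/2 (s = sqrt(-4 + 3)/2 = sqrt(-1)/2 = I/2 ≈ 0.5*I)
G = -3 + I/2 (G = I/2 - 3 = -3 + I/2 ≈ -3.0 + 0.5*I)
t(d) = -6 + I (t(d) = (-3 + I/2)*2 = -6 + I)
(14 + 5)**2*t(Z) = (14 + 5)**2*(-6 + I) = 19**2*(-6 + I) = 361*(-6 + I) = -2166 + 361*I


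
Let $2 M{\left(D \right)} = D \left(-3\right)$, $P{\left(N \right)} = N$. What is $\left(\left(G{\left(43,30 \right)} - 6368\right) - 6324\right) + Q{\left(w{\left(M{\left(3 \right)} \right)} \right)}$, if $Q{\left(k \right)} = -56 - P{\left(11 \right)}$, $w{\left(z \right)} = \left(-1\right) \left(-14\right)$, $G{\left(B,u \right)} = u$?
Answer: $-12729$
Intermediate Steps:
$M{\left(D \right)} = - \frac{3 D}{2}$ ($M{\left(D \right)} = \frac{D \left(-3\right)}{2} = \frac{\left(-3\right) D}{2} = - \frac{3 D}{2}$)
$w{\left(z \right)} = 14$
$Q{\left(k \right)} = -67$ ($Q{\left(k \right)} = -56 - 11 = -67$)
$\left(\left(G{\left(43,30 \right)} - 6368\right) - 6324\right) + Q{\left(w{\left(M{\left(3 \right)} \right)} \right)} = \left(\left(30 - 6368\right) - 6324\right) - 67 = \left(-6338 - 6324\right) - 67 = -12662 - 67 = -12729$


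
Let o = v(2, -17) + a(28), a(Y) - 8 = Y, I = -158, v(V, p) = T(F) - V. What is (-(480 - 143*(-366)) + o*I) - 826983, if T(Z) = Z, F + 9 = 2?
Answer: -884067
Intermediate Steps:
F = -7 (F = -9 + 2 = -7)
v(V, p) = -7 - V
a(Y) = 8 + Y
o = 27 (o = (-7 - 1*2) + (8 + 28) = (-7 - 2) + 36 = -9 + 36 = 27)
(-(480 - 143*(-366)) + o*I) - 826983 = (-(480 - 143*(-366)) + 27*(-158)) - 826983 = (-(480 + 52338) - 4266) - 826983 = (-1*52818 - 4266) - 826983 = (-52818 - 4266) - 826983 = -57084 - 826983 = -884067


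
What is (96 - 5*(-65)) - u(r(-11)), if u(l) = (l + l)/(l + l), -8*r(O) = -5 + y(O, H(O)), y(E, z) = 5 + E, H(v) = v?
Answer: 420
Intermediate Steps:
r(O) = -O/8 (r(O) = -(-5 + (5 + O))/8 = -O/8)
u(l) = 1 (u(l) = (2*l)/((2*l)) = (2*l)*(1/(2*l)) = 1)
(96 - 5*(-65)) - u(r(-11)) = (96 - 5*(-65)) - 1*1 = (96 + 325) - 1 = 421 - 1 = 420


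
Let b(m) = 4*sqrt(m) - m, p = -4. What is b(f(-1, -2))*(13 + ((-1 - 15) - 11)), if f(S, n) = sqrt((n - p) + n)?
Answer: 0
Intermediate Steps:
f(S, n) = sqrt(4 + 2*n) (f(S, n) = sqrt((n - 1*(-4)) + n) = sqrt((n + 4) + n) = sqrt((4 + n) + n) = sqrt(4 + 2*n))
b(m) = -m + 4*sqrt(m)
b(f(-1, -2))*(13 + ((-1 - 15) - 11)) = (-sqrt(4 + 2*(-2)) + 4*sqrt(sqrt(4 + 2*(-2))))*(13 + ((-1 - 15) - 11)) = (-sqrt(4 - 4) + 4*sqrt(sqrt(4 - 4)))*(13 + (-16 - 11)) = (-sqrt(0) + 4*sqrt(sqrt(0)))*(13 - 27) = (-1*0 + 4*sqrt(0))*(-14) = (0 + 4*0)*(-14) = (0 + 0)*(-14) = 0*(-14) = 0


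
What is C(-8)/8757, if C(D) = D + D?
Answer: -16/8757 ≈ -0.0018271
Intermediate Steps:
C(D) = 2*D
C(-8)/8757 = (2*(-8))/8757 = -16*1/8757 = -16/8757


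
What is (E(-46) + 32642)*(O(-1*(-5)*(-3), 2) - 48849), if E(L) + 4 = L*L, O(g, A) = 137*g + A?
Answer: -1769048108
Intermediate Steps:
O(g, A) = A + 137*g
E(L) = -4 + L² (E(L) = -4 + L*L = -4 + L²)
(E(-46) + 32642)*(O(-1*(-5)*(-3), 2) - 48849) = ((-4 + (-46)²) + 32642)*((2 + 137*(-1*(-5)*(-3))) - 48849) = ((-4 + 2116) + 32642)*((2 + 137*(5*(-3))) - 48849) = (2112 + 32642)*((2 + 137*(-15)) - 48849) = 34754*((2 - 2055) - 48849) = 34754*(-2053 - 48849) = 34754*(-50902) = -1769048108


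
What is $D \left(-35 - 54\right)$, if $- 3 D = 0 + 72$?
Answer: $2136$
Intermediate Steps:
$D = -24$ ($D = - \frac{0 + 72}{3} = \left(- \frac{1}{3}\right) 72 = -24$)
$D \left(-35 - 54\right) = - 24 \left(-35 - 54\right) = \left(-24\right) \left(-89\right) = 2136$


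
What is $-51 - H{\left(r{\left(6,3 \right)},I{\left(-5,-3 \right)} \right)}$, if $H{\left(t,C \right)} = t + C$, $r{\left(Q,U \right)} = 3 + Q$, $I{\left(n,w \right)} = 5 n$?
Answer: $-35$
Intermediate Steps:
$H{\left(t,C \right)} = C + t$
$-51 - H{\left(r{\left(6,3 \right)},I{\left(-5,-3 \right)} \right)} = -51 - \left(5 \left(-5\right) + \left(3 + 6\right)\right) = -51 - \left(-25 + 9\right) = -51 - -16 = -51 + 16 = -35$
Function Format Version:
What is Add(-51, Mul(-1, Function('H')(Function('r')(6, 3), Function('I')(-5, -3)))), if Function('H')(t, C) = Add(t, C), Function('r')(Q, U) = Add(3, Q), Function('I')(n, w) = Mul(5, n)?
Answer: -35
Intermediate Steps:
Function('H')(t, C) = Add(C, t)
Add(-51, Mul(-1, Function('H')(Function('r')(6, 3), Function('I')(-5, -3)))) = Add(-51, Mul(-1, Add(Mul(5, -5), Add(3, 6)))) = Add(-51, Mul(-1, Add(-25, 9))) = Add(-51, Mul(-1, -16)) = Add(-51, 16) = -35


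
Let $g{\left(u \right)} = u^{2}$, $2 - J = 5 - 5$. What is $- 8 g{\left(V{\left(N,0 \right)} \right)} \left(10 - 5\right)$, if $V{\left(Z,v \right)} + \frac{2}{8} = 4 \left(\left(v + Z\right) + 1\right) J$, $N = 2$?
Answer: $- \frac{45125}{2} \approx -22563.0$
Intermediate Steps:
$J = 2$ ($J = 2 - \left(5 - 5\right) = 2 - 0 = 2 + 0 = 2$)
$V{\left(Z,v \right)} = \frac{31}{4} + 8 Z + 8 v$ ($V{\left(Z,v \right)} = - \frac{1}{4} + 4 \left(\left(v + Z\right) + 1\right) 2 = - \frac{1}{4} + 4 \left(\left(Z + v\right) + 1\right) 2 = - \frac{1}{4} + 4 \left(1 + Z + v\right) 2 = - \frac{1}{4} + \left(4 + 4 Z + 4 v\right) 2 = - \frac{1}{4} + \left(8 + 8 Z + 8 v\right) = \frac{31}{4} + 8 Z + 8 v$)
$- 8 g{\left(V{\left(N,0 \right)} \right)} \left(10 - 5\right) = - 8 \left(\frac{31}{4} + 8 \cdot 2 + 8 \cdot 0\right)^{2} \left(10 - 5\right) = - 8 \left(\frac{31}{4} + 16 + 0\right)^{2} \cdot 5 = - 8 \left(\frac{95}{4}\right)^{2} \cdot 5 = \left(-8\right) \frac{9025}{16} \cdot 5 = \left(- \frac{9025}{2}\right) 5 = - \frac{45125}{2}$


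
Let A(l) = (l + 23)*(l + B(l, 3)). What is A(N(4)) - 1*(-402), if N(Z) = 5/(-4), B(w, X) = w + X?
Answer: 3303/8 ≈ 412.88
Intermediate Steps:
B(w, X) = X + w
N(Z) = -5/4 (N(Z) = 5*(-¼) = -5/4)
A(l) = (3 + 2*l)*(23 + l) (A(l) = (l + 23)*(l + (3 + l)) = (23 + l)*(3 + 2*l) = (3 + 2*l)*(23 + l))
A(N(4)) - 1*(-402) = (69 + 2*(-5/4)² + 49*(-5/4)) - 1*(-402) = (69 + 2*(25/16) - 245/4) + 402 = (69 + 25/8 - 245/4) + 402 = 87/8 + 402 = 3303/8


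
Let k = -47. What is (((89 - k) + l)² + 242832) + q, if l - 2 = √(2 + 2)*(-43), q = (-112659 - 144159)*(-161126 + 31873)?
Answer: 33194742490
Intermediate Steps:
q = 33194496954 (q = -256818*(-129253) = 33194496954)
l = -84 (l = 2 + √(2 + 2)*(-43) = 2 + √4*(-43) = 2 + 2*(-43) = 2 - 86 = -84)
(((89 - k) + l)² + 242832) + q = (((89 - 1*(-47)) - 84)² + 242832) + 33194496954 = (((89 + 47) - 84)² + 242832) + 33194496954 = ((136 - 84)² + 242832) + 33194496954 = (52² + 242832) + 33194496954 = (2704 + 242832) + 33194496954 = 245536 + 33194496954 = 33194742490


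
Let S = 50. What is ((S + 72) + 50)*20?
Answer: 3440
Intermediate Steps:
((S + 72) + 50)*20 = ((50 + 72) + 50)*20 = (122 + 50)*20 = 172*20 = 3440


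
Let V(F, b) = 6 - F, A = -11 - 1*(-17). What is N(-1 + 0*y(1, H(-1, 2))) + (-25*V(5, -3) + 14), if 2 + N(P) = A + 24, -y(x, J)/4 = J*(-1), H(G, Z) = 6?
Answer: 17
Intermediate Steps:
y(x, J) = 4*J (y(x, J) = -4*J*(-1) = -(-4)*J = 4*J)
A = 6 (A = -11 + 17 = 6)
N(P) = 28 (N(P) = -2 + (6 + 24) = -2 + 30 = 28)
N(-1 + 0*y(1, H(-1, 2))) + (-25*V(5, -3) + 14) = 28 + (-25*(6 - 1*5) + 14) = 28 + (-25*(6 - 5) + 14) = 28 + (-25*1 + 14) = 28 + (-25 + 14) = 28 - 11 = 17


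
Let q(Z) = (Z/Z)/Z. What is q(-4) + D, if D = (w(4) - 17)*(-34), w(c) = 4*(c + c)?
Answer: -2041/4 ≈ -510.25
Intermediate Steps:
q(Z) = 1/Z
w(c) = 8*c (w(c) = 4*(2*c) = 8*c)
D = -510 (D = (8*4 - 17)*(-34) = (32 - 17)*(-34) = 15*(-34) = -510)
q(-4) + D = 1/(-4) - 510 = -¼ - 510 = -2041/4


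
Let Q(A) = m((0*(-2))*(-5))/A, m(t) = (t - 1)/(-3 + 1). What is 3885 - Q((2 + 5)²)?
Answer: 380729/98 ≈ 3885.0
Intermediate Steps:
m(t) = ½ - t/2 (m(t) = (-1 + t)/(-2) = (-1 + t)*(-½) = ½ - t/2)
Q(A) = 1/(2*A) (Q(A) = (½ - 0*(-2)*(-5)/2)/A = (½ - 0*(-5))/A = (½ - ½*0)/A = (½ + 0)/A = 1/(2*A))
3885 - Q((2 + 5)²) = 3885 - 1/(2*((2 + 5)²)) = 3885 - 1/(2*(7²)) = 3885 - 1/(2*49) = 3885 - 1*1/98 = 3885 - 1/98 = 380729/98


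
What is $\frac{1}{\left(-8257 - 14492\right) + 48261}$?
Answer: $\frac{1}{25512} \approx 3.9197 \cdot 10^{-5}$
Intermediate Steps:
$\frac{1}{\left(-8257 - 14492\right) + 48261} = \frac{1}{-22749 + 48261} = \frac{1}{25512}$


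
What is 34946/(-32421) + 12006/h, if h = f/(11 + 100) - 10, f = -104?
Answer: -214102915/194847 ≈ -1098.8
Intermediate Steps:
h = -1214/111 (h = -104/(11 + 100) - 10 = -104/111 - 10 = -1214/111 ≈ -10.937)
34946/(-32421) + 12006/h = 34946/(-32421) + 12006/(-1214/111) = 34946*(-1/32421) + 12006*(-111/1214) = -346/321 - 666333/607 = -214102915/194847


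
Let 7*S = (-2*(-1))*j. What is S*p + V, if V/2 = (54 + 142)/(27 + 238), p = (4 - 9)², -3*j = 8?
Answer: -97768/5565 ≈ -17.568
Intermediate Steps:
j = -8/3 (j = -⅓*8 = -8/3 ≈ -2.6667)
S = -16/21 (S = (-2*(-1)*(-8/3))/7 = (2*(-8/3))/7 = (⅐)*(-16/3) = -16/21 ≈ -0.76190)
p = 25 (p = (-5)² = 25)
V = 392/265 (V = 2*((54 + 142)/(27 + 238)) = 2*(196/265) = 392/265 ≈ 1.4792)
S*p + V = -16/21*25 + 392/265 = -400/21 + 392/265 = -97768/5565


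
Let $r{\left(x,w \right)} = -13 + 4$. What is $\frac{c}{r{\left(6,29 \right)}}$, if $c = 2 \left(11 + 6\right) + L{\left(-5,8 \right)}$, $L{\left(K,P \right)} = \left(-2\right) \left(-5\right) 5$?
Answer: $- \frac{28}{3} \approx -9.3333$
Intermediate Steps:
$L{\left(K,P \right)} = 50$ ($L{\left(K,P \right)} = 10 \cdot 5 = 50$)
$r{\left(x,w \right)} = -9$
$c = 84$ ($c = 2 \left(11 + 6\right) + 50 = 2 \cdot 17 + 50 = 34 + 50 = 84$)
$\frac{c}{r{\left(6,29 \right)}} = \frac{84}{-9} = 84 \left(- \frac{1}{9}\right) = - \frac{28}{3}$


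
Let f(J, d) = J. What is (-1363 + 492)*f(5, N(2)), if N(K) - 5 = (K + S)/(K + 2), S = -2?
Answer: -4355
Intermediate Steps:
N(K) = 5 + (-2 + K)/(2 + K) (N(K) = 5 + (K - 2)/(K + 2) = 5 + (-2 + K)/(2 + K))
(-1363 + 492)*f(5, N(2)) = (-1363 + 492)*5 = -871*5 = -4355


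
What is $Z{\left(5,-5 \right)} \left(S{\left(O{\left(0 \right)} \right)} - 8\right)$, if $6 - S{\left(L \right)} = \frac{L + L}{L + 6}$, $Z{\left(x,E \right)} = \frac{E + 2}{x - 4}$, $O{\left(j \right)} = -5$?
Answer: $-24$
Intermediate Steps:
$Z{\left(x,E \right)} = \frac{2 + E}{-4 + x}$
$S{\left(L \right)} = 6 - \frac{2 L}{6 + L}$ ($S{\left(L \right)} = 6 - \frac{L + L}{L + 6} = 6 - \frac{2 L}{6 + L}$)
$Z{\left(5,-5 \right)} \left(S{\left(O{\left(0 \right)} \right)} - 8\right) = \frac{2 - 5}{-4 + 5} \left(\frac{4 \left(9 - 5\right)}{6 - 5} - 8\right) = 1^{-1} \left(-3\right) \left(4 \cdot 1^{-1} \cdot 4 - 8\right) = 1 \left(-3\right) \left(4 \cdot 1 \cdot 4 - 8\right) = - 3 \left(16 - 8\right) = \left(-3\right) 8 = -24$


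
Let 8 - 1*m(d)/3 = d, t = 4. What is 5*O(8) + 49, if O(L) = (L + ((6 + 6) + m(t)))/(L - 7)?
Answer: 209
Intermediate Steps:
m(d) = 24 - 3*d
O(L) = (24 + L)/(-7 + L) (O(L) = (L + ((6 + 6) + (24 - 3*4)))/(L - 7) = (L + (12 + (24 - 12)))/(-7 + L) = (L + (12 + 12))/(-7 + L) = (L + 24)/(-7 + L) = (24 + L)/(-7 + L))
5*O(8) + 49 = 5*((24 + 8)/(-7 + 8)) + 49 = 5*(32/1) + 49 = 5*(1*32) + 49 = 5*32 + 49 = 160 + 49 = 209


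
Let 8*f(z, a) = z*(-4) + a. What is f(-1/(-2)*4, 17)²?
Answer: 81/64 ≈ 1.2656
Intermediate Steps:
f(z, a) = -z/2 + a/8 (f(z, a) = (z*(-4) + a)/8 = (-4*z + a)/8 = (a - 4*z)/8 = -z/2 + a/8)
f(-1/(-2)*4, 17)² = (-(-1/(-2))*4/2 + (⅛)*17)² = (-(-1*(-½))*4/2 + 17/8)² = (-4/4 + 17/8)² = (-½*2 + 17/8)² = (-1 + 17/8)² = (9/8)² = 81/64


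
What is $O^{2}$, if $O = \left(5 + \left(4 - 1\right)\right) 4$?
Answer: $1024$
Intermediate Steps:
$O = 32$ ($O = \left(5 + 3\right) 4 = 8 \cdot 4 = 32$)
$O^{2} = 32^{2} = 1024$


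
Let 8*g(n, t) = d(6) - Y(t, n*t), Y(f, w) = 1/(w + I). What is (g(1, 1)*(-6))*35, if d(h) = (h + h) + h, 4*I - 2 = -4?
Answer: -420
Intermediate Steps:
I = -½ (I = ½ + (¼)*(-4) = ½ - 1 = -½ ≈ -0.50000)
Y(f, w) = 1/(-½ + w) (Y(f, w) = 1/(w - ½) = 1/(-½ + w))
d(h) = 3*h (d(h) = 2*h + h = 3*h)
g(n, t) = 9/4 - 1/(4*(-1 + 2*n*t)) (g(n, t) = (3*6 - 2/(-1 + 2*(n*t)))/8 = (18 - 2/(-1 + 2*n*t))/8 = 9/4 - 1/(4*(-1 + 2*n*t)))
(g(1, 1)*(-6))*35 = (((-5 + 9*1*1)/(2*(-1 + 2*1*1)))*(-6))*35 = (((-5 + 9)/(2*(-1 + 2)))*(-6))*35 = (((½)*4/1)*(-6))*35 = (((½)*1*4)*(-6))*35 = (2*(-6))*35 = -12*35 = -420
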